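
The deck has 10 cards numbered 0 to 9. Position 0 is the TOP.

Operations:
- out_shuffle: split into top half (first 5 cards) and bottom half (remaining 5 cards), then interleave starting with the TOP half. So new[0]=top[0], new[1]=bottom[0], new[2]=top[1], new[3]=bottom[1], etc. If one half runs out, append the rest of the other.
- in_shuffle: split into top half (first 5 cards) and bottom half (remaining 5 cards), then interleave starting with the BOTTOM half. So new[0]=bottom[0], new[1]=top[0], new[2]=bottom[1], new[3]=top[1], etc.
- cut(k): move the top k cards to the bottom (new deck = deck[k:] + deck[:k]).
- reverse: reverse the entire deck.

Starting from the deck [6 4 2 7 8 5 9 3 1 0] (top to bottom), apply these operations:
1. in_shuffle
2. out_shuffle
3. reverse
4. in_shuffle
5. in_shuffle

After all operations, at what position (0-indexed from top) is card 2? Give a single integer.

After op 1 (in_shuffle): [5 6 9 4 3 2 1 7 0 8]
After op 2 (out_shuffle): [5 2 6 1 9 7 4 0 3 8]
After op 3 (reverse): [8 3 0 4 7 9 1 6 2 5]
After op 4 (in_shuffle): [9 8 1 3 6 0 2 4 5 7]
After op 5 (in_shuffle): [0 9 2 8 4 1 5 3 7 6]
Card 2 is at position 2.

Answer: 2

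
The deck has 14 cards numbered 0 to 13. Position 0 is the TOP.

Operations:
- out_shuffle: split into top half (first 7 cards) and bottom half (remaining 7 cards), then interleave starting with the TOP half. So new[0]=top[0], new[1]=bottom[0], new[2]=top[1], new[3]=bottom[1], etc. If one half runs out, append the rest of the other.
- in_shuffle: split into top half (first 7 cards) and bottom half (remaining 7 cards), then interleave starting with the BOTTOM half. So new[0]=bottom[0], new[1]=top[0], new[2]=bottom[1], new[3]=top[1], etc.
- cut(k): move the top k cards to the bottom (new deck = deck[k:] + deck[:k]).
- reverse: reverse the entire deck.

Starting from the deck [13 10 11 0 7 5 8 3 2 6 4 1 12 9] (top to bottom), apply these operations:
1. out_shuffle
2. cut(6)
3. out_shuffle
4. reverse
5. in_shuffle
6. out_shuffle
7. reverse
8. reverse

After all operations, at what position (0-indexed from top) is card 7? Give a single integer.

Answer: 8

Derivation:
After op 1 (out_shuffle): [13 3 10 2 11 6 0 4 7 1 5 12 8 9]
After op 2 (cut(6)): [0 4 7 1 5 12 8 9 13 3 10 2 11 6]
After op 3 (out_shuffle): [0 9 4 13 7 3 1 10 5 2 12 11 8 6]
After op 4 (reverse): [6 8 11 12 2 5 10 1 3 7 13 4 9 0]
After op 5 (in_shuffle): [1 6 3 8 7 11 13 12 4 2 9 5 0 10]
After op 6 (out_shuffle): [1 12 6 4 3 2 8 9 7 5 11 0 13 10]
After op 7 (reverse): [10 13 0 11 5 7 9 8 2 3 4 6 12 1]
After op 8 (reverse): [1 12 6 4 3 2 8 9 7 5 11 0 13 10]
Card 7 is at position 8.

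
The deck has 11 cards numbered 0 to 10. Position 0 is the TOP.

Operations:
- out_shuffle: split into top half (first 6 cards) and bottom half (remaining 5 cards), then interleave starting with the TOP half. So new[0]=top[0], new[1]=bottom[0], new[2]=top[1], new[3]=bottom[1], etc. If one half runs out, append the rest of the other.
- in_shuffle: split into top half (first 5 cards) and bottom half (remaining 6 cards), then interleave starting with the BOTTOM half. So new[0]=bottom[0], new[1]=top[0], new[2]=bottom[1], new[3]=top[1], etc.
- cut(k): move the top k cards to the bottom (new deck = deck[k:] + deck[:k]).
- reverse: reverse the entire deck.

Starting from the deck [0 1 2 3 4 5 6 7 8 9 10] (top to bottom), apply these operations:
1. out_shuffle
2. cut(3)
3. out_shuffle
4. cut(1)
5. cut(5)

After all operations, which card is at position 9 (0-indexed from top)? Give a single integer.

After op 1 (out_shuffle): [0 6 1 7 2 8 3 9 4 10 5]
After op 2 (cut(3)): [7 2 8 3 9 4 10 5 0 6 1]
After op 3 (out_shuffle): [7 10 2 5 8 0 3 6 9 1 4]
After op 4 (cut(1)): [10 2 5 8 0 3 6 9 1 4 7]
After op 5 (cut(5)): [3 6 9 1 4 7 10 2 5 8 0]
Position 9: card 8.

Answer: 8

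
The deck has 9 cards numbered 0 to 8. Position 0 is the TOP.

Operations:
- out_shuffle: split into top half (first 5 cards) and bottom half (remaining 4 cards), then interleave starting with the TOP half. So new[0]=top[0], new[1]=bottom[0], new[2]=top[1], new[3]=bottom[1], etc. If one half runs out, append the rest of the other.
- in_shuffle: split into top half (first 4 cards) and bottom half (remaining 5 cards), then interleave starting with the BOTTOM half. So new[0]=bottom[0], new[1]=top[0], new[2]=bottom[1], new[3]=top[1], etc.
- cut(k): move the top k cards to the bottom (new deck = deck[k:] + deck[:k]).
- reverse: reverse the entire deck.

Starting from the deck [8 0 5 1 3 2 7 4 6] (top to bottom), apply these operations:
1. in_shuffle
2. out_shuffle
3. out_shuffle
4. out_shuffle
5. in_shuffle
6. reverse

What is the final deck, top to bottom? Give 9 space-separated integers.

Answer: 8 4 2 1 0 6 7 3 5

Derivation:
After op 1 (in_shuffle): [3 8 2 0 7 5 4 1 6]
After op 2 (out_shuffle): [3 5 8 4 2 1 0 6 7]
After op 3 (out_shuffle): [3 1 5 0 8 6 4 7 2]
After op 4 (out_shuffle): [3 6 1 4 5 7 0 2 8]
After op 5 (in_shuffle): [5 3 7 6 0 1 2 4 8]
After op 6 (reverse): [8 4 2 1 0 6 7 3 5]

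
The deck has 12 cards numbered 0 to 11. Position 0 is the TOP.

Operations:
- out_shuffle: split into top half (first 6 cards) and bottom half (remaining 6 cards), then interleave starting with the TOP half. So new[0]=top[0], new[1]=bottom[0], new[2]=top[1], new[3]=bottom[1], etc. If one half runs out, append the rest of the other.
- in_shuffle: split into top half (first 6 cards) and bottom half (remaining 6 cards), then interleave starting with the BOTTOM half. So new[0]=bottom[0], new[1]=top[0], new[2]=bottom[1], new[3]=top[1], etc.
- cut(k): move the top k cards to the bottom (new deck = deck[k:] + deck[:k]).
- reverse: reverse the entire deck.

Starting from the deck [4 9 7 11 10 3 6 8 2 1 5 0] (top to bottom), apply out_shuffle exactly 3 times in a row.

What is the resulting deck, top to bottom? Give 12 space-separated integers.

After op 1 (out_shuffle): [4 6 9 8 7 2 11 1 10 5 3 0]
After op 2 (out_shuffle): [4 11 6 1 9 10 8 5 7 3 2 0]
After op 3 (out_shuffle): [4 8 11 5 6 7 1 3 9 2 10 0]

Answer: 4 8 11 5 6 7 1 3 9 2 10 0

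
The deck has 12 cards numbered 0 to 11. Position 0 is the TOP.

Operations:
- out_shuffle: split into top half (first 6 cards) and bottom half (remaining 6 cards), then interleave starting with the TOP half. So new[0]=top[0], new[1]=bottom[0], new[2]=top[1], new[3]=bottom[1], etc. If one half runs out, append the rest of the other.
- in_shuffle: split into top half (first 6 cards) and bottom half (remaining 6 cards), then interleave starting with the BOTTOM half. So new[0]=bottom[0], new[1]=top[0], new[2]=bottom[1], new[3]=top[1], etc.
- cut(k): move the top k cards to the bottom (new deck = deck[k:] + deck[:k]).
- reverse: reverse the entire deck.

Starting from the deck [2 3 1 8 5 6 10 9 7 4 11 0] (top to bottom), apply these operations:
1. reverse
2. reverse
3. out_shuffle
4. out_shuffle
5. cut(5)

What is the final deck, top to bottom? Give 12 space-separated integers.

Answer: 5 9 11 1 6 7 0 2 8 10 4 3

Derivation:
After op 1 (reverse): [0 11 4 7 9 10 6 5 8 1 3 2]
After op 2 (reverse): [2 3 1 8 5 6 10 9 7 4 11 0]
After op 3 (out_shuffle): [2 10 3 9 1 7 8 4 5 11 6 0]
After op 4 (out_shuffle): [2 8 10 4 3 5 9 11 1 6 7 0]
After op 5 (cut(5)): [5 9 11 1 6 7 0 2 8 10 4 3]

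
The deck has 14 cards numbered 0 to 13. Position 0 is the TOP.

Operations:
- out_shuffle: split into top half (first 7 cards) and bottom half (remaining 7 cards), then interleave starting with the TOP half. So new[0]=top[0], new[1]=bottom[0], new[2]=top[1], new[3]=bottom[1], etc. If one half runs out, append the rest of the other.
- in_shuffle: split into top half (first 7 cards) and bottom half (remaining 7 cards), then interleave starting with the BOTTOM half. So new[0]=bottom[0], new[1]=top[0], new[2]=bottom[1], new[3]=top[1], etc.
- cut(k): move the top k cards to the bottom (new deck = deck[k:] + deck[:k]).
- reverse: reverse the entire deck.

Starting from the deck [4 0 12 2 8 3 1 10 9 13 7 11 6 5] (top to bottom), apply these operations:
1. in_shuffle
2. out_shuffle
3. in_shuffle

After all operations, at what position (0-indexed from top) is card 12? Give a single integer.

After op 1 (in_shuffle): [10 4 9 0 13 12 7 2 11 8 6 3 5 1]
After op 2 (out_shuffle): [10 2 4 11 9 8 0 6 13 3 12 5 7 1]
After op 3 (in_shuffle): [6 10 13 2 3 4 12 11 5 9 7 8 1 0]
Card 12 is at position 6.

Answer: 6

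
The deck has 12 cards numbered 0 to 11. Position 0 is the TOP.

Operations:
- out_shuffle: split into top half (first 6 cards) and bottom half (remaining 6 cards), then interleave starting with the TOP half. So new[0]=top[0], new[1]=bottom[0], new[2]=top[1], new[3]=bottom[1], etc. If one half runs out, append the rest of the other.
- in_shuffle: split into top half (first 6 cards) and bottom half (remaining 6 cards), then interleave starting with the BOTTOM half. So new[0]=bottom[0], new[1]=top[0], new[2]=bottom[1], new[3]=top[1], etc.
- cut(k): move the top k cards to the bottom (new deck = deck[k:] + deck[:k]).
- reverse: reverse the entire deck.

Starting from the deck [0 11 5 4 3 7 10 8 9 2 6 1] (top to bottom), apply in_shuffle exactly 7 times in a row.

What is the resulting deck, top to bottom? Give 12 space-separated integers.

After op 1 (in_shuffle): [10 0 8 11 9 5 2 4 6 3 1 7]
After op 2 (in_shuffle): [2 10 4 0 6 8 3 11 1 9 7 5]
After op 3 (in_shuffle): [3 2 11 10 1 4 9 0 7 6 5 8]
After op 4 (in_shuffle): [9 3 0 2 7 11 6 10 5 1 8 4]
After op 5 (in_shuffle): [6 9 10 3 5 0 1 2 8 7 4 11]
After op 6 (in_shuffle): [1 6 2 9 8 10 7 3 4 5 11 0]
After op 7 (in_shuffle): [7 1 3 6 4 2 5 9 11 8 0 10]

Answer: 7 1 3 6 4 2 5 9 11 8 0 10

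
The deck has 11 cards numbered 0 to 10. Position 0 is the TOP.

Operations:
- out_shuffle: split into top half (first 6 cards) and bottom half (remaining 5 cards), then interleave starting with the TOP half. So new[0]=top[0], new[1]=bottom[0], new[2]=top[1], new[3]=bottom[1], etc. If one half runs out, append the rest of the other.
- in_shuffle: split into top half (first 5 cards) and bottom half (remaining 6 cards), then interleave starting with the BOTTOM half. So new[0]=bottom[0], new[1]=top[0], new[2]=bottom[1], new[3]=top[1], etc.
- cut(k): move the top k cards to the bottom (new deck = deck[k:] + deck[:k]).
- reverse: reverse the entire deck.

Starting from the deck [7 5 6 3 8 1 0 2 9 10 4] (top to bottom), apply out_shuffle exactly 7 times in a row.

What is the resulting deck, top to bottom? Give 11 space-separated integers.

Answer: 7 9 1 6 4 2 8 5 10 0 3

Derivation:
After op 1 (out_shuffle): [7 0 5 2 6 9 3 10 8 4 1]
After op 2 (out_shuffle): [7 3 0 10 5 8 2 4 6 1 9]
After op 3 (out_shuffle): [7 2 3 4 0 6 10 1 5 9 8]
After op 4 (out_shuffle): [7 10 2 1 3 5 4 9 0 8 6]
After op 5 (out_shuffle): [7 4 10 9 2 0 1 8 3 6 5]
After op 6 (out_shuffle): [7 1 4 8 10 3 9 6 2 5 0]
After op 7 (out_shuffle): [7 9 1 6 4 2 8 5 10 0 3]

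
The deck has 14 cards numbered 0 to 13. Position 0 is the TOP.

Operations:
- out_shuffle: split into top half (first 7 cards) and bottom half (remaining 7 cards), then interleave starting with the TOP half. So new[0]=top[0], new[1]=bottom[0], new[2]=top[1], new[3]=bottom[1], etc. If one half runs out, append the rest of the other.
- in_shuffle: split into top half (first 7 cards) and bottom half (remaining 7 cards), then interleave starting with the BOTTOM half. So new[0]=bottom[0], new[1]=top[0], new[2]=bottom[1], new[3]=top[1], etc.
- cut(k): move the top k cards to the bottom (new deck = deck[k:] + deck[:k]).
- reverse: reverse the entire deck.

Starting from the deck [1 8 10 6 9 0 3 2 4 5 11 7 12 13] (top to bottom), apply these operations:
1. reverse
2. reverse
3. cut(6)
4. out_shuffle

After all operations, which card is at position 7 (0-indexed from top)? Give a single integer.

Answer: 10

Derivation:
After op 1 (reverse): [13 12 7 11 5 4 2 3 0 9 6 10 8 1]
After op 2 (reverse): [1 8 10 6 9 0 3 2 4 5 11 7 12 13]
After op 3 (cut(6)): [3 2 4 5 11 7 12 13 1 8 10 6 9 0]
After op 4 (out_shuffle): [3 13 2 1 4 8 5 10 11 6 7 9 12 0]
Position 7: card 10.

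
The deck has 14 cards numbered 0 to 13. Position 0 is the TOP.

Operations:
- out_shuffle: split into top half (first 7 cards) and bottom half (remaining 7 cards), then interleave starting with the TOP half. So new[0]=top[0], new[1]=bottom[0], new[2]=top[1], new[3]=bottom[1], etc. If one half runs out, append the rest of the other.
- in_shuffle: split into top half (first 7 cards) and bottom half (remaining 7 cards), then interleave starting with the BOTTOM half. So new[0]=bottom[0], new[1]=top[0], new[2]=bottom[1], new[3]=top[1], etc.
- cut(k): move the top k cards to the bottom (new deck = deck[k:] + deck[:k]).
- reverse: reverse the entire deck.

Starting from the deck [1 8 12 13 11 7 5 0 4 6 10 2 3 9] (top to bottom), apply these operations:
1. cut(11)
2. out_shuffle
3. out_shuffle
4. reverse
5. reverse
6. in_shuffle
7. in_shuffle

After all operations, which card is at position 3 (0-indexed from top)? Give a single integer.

Answer: 2

Derivation:
After op 1 (cut(11)): [2 3 9 1 8 12 13 11 7 5 0 4 6 10]
After op 2 (out_shuffle): [2 11 3 7 9 5 1 0 8 4 12 6 13 10]
After op 3 (out_shuffle): [2 0 11 8 3 4 7 12 9 6 5 13 1 10]
After op 4 (reverse): [10 1 13 5 6 9 12 7 4 3 8 11 0 2]
After op 5 (reverse): [2 0 11 8 3 4 7 12 9 6 5 13 1 10]
After op 6 (in_shuffle): [12 2 9 0 6 11 5 8 13 3 1 4 10 7]
After op 7 (in_shuffle): [8 12 13 2 3 9 1 0 4 6 10 11 7 5]
Position 3: card 2.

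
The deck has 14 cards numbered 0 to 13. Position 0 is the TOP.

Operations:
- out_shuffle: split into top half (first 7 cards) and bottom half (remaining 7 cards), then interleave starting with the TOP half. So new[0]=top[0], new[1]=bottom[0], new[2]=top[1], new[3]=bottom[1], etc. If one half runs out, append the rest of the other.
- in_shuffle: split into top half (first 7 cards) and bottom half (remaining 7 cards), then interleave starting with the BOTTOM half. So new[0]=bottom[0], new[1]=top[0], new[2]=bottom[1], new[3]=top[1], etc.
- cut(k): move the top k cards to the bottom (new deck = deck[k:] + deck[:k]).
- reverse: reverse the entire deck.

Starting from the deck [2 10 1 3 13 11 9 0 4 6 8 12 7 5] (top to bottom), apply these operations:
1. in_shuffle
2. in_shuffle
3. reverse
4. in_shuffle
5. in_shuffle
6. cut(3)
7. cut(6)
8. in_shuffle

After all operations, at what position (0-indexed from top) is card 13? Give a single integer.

After op 1 (in_shuffle): [0 2 4 10 6 1 8 3 12 13 7 11 5 9]
After op 2 (in_shuffle): [3 0 12 2 13 4 7 10 11 6 5 1 9 8]
After op 3 (reverse): [8 9 1 5 6 11 10 7 4 13 2 12 0 3]
After op 4 (in_shuffle): [7 8 4 9 13 1 2 5 12 6 0 11 3 10]
After op 5 (in_shuffle): [5 7 12 8 6 4 0 9 11 13 3 1 10 2]
After op 6 (cut(3)): [8 6 4 0 9 11 13 3 1 10 2 5 7 12]
After op 7 (cut(6)): [13 3 1 10 2 5 7 12 8 6 4 0 9 11]
After op 8 (in_shuffle): [12 13 8 3 6 1 4 10 0 2 9 5 11 7]
Card 13 is at position 1.

Answer: 1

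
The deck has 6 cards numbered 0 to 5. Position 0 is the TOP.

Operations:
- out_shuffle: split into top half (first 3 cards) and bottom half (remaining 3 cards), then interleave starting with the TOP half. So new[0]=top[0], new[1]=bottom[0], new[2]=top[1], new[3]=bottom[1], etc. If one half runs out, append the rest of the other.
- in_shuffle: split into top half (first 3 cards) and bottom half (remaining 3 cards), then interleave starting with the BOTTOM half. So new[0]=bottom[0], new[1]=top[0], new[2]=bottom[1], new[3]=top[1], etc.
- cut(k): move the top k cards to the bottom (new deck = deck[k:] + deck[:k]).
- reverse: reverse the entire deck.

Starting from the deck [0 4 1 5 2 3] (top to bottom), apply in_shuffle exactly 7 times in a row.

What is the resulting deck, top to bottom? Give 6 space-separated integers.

Answer: 5 0 2 4 3 1

Derivation:
After op 1 (in_shuffle): [5 0 2 4 3 1]
After op 2 (in_shuffle): [4 5 3 0 1 2]
After op 3 (in_shuffle): [0 4 1 5 2 3]
After op 4 (in_shuffle): [5 0 2 4 3 1]
After op 5 (in_shuffle): [4 5 3 0 1 2]
After op 6 (in_shuffle): [0 4 1 5 2 3]
After op 7 (in_shuffle): [5 0 2 4 3 1]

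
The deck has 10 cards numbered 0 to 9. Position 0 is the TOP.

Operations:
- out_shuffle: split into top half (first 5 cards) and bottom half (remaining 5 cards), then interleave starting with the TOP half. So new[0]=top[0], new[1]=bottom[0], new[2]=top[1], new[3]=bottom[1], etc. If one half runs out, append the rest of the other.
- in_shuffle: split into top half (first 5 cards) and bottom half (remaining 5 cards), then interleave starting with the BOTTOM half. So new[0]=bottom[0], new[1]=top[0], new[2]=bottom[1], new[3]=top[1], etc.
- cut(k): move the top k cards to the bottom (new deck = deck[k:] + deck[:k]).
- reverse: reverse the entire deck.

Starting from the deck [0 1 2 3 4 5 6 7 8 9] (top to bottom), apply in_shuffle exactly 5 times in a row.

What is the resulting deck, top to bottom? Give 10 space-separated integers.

After op 1 (in_shuffle): [5 0 6 1 7 2 8 3 9 4]
After op 2 (in_shuffle): [2 5 8 0 3 6 9 1 4 7]
After op 3 (in_shuffle): [6 2 9 5 1 8 4 0 7 3]
After op 4 (in_shuffle): [8 6 4 2 0 9 7 5 3 1]
After op 5 (in_shuffle): [9 8 7 6 5 4 3 2 1 0]

Answer: 9 8 7 6 5 4 3 2 1 0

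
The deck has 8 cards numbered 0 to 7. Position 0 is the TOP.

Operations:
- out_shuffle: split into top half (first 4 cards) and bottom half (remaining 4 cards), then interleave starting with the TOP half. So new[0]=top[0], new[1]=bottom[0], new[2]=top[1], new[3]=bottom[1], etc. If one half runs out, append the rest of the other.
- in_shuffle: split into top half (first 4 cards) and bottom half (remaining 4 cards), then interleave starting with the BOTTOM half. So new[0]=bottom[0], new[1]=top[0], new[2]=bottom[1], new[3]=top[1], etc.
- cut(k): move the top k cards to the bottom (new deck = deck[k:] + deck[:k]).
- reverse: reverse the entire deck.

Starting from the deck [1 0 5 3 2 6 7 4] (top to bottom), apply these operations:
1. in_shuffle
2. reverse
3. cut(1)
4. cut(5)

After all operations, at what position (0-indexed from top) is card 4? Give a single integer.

Answer: 3

Derivation:
After op 1 (in_shuffle): [2 1 6 0 7 5 4 3]
After op 2 (reverse): [3 4 5 7 0 6 1 2]
After op 3 (cut(1)): [4 5 7 0 6 1 2 3]
After op 4 (cut(5)): [1 2 3 4 5 7 0 6]
Card 4 is at position 3.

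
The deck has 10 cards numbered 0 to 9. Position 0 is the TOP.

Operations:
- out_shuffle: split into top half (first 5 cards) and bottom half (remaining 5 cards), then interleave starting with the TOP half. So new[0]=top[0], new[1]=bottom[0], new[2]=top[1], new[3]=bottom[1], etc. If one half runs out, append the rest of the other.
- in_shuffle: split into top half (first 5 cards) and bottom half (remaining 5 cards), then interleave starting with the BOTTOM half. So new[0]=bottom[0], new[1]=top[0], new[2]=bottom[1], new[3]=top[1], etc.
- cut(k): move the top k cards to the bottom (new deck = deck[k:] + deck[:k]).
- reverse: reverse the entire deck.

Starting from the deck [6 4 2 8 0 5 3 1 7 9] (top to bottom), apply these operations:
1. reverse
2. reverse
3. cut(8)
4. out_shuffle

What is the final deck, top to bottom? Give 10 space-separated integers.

After op 1 (reverse): [9 7 1 3 5 0 8 2 4 6]
After op 2 (reverse): [6 4 2 8 0 5 3 1 7 9]
After op 3 (cut(8)): [7 9 6 4 2 8 0 5 3 1]
After op 4 (out_shuffle): [7 8 9 0 6 5 4 3 2 1]

Answer: 7 8 9 0 6 5 4 3 2 1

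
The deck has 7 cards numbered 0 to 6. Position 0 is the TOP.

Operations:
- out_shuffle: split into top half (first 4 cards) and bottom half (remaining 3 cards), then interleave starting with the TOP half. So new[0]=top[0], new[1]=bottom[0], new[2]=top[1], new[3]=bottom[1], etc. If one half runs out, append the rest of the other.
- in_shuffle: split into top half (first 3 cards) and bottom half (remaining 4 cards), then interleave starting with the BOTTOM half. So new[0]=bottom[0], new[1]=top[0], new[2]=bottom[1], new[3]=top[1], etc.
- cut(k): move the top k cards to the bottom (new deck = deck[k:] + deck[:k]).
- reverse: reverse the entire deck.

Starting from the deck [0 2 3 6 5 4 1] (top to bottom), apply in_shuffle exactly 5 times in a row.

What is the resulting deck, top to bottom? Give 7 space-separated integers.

After op 1 (in_shuffle): [6 0 5 2 4 3 1]
After op 2 (in_shuffle): [2 6 4 0 3 5 1]
After op 3 (in_shuffle): [0 2 3 6 5 4 1]
After op 4 (in_shuffle): [6 0 5 2 4 3 1]
After op 5 (in_shuffle): [2 6 4 0 3 5 1]

Answer: 2 6 4 0 3 5 1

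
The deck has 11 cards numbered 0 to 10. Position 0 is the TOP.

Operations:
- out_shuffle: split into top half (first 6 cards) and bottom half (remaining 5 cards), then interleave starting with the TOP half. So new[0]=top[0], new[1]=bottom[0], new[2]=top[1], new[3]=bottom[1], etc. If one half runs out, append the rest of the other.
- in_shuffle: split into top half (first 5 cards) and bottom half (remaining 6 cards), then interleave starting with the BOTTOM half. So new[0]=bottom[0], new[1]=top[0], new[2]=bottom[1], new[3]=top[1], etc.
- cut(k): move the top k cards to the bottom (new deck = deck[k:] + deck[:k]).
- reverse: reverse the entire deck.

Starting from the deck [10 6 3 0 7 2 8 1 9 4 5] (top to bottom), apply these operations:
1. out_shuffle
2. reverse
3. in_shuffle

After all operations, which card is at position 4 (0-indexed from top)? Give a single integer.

After op 1 (out_shuffle): [10 8 6 1 3 9 0 4 7 5 2]
After op 2 (reverse): [2 5 7 4 0 9 3 1 6 8 10]
After op 3 (in_shuffle): [9 2 3 5 1 7 6 4 8 0 10]
Position 4: card 1.

Answer: 1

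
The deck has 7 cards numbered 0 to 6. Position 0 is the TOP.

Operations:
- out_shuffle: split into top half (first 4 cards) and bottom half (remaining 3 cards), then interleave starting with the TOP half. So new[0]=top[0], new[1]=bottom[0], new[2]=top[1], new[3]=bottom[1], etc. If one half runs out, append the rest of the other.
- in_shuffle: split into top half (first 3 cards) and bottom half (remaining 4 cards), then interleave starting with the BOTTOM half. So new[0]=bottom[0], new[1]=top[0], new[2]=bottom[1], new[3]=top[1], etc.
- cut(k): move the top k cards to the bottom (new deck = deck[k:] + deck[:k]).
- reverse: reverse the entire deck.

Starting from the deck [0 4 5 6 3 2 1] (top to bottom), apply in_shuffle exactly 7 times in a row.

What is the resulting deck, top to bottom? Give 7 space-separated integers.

After op 1 (in_shuffle): [6 0 3 4 2 5 1]
After op 2 (in_shuffle): [4 6 2 0 5 3 1]
After op 3 (in_shuffle): [0 4 5 6 3 2 1]
After op 4 (in_shuffle): [6 0 3 4 2 5 1]
After op 5 (in_shuffle): [4 6 2 0 5 3 1]
After op 6 (in_shuffle): [0 4 5 6 3 2 1]
After op 7 (in_shuffle): [6 0 3 4 2 5 1]

Answer: 6 0 3 4 2 5 1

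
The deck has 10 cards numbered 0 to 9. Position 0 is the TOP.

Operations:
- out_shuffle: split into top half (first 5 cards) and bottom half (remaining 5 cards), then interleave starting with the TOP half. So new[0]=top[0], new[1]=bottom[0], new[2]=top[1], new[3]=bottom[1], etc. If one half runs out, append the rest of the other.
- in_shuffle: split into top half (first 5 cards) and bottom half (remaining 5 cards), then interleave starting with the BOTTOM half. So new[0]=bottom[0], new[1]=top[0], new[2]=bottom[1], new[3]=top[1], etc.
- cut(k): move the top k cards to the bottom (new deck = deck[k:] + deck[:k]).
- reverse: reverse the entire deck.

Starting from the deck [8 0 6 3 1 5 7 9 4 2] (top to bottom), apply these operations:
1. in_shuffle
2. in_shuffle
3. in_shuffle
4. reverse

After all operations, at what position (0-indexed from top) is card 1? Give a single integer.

After op 1 (in_shuffle): [5 8 7 0 9 6 4 3 2 1]
After op 2 (in_shuffle): [6 5 4 8 3 7 2 0 1 9]
After op 3 (in_shuffle): [7 6 2 5 0 4 1 8 9 3]
After op 4 (reverse): [3 9 8 1 4 0 5 2 6 7]
Card 1 is at position 3.

Answer: 3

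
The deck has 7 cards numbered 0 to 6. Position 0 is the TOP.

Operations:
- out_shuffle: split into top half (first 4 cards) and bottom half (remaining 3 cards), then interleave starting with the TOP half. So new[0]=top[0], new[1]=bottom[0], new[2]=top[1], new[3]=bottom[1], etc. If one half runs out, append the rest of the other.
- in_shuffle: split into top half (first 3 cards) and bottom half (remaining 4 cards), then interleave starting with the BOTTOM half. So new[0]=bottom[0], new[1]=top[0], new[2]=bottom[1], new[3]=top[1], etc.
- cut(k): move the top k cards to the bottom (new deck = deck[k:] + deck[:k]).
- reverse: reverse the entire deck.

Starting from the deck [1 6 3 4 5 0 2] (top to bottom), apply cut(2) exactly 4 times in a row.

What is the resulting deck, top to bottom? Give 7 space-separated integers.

Answer: 6 3 4 5 0 2 1

Derivation:
After op 1 (cut(2)): [3 4 5 0 2 1 6]
After op 2 (cut(2)): [5 0 2 1 6 3 4]
After op 3 (cut(2)): [2 1 6 3 4 5 0]
After op 4 (cut(2)): [6 3 4 5 0 2 1]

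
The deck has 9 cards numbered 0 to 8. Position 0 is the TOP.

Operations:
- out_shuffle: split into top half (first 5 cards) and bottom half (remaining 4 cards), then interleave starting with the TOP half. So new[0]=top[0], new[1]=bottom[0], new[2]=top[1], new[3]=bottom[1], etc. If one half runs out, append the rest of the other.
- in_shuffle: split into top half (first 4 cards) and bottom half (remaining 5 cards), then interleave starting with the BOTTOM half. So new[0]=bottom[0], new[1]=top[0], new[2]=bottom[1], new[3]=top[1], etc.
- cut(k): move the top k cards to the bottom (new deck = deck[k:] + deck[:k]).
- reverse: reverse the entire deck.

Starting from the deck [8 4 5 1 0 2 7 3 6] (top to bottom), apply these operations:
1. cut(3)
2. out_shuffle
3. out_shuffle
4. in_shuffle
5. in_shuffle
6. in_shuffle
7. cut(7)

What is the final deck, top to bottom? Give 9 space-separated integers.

After op 1 (cut(3)): [1 0 2 7 3 6 8 4 5]
After op 2 (out_shuffle): [1 6 0 8 2 4 7 5 3]
After op 3 (out_shuffle): [1 4 6 7 0 5 8 3 2]
After op 4 (in_shuffle): [0 1 5 4 8 6 3 7 2]
After op 5 (in_shuffle): [8 0 6 1 3 5 7 4 2]
After op 6 (in_shuffle): [3 8 5 0 7 6 4 1 2]
After op 7 (cut(7)): [1 2 3 8 5 0 7 6 4]

Answer: 1 2 3 8 5 0 7 6 4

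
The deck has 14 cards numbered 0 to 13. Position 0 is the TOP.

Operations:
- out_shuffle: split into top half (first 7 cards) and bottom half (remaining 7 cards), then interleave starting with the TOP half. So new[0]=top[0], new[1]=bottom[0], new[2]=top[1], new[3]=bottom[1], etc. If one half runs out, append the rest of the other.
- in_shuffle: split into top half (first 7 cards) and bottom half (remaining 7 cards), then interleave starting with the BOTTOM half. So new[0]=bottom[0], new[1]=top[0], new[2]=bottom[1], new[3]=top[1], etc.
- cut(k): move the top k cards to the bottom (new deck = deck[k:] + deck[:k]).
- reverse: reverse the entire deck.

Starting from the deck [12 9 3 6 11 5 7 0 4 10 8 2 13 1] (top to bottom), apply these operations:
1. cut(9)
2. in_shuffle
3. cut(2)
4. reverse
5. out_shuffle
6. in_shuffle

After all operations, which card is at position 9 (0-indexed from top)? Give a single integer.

Answer: 9

Derivation:
After op 1 (cut(9)): [10 8 2 13 1 12 9 3 6 11 5 7 0 4]
After op 2 (in_shuffle): [3 10 6 8 11 2 5 13 7 1 0 12 4 9]
After op 3 (cut(2)): [6 8 11 2 5 13 7 1 0 12 4 9 3 10]
After op 4 (reverse): [10 3 9 4 12 0 1 7 13 5 2 11 8 6]
After op 5 (out_shuffle): [10 7 3 13 9 5 4 2 12 11 0 8 1 6]
After op 6 (in_shuffle): [2 10 12 7 11 3 0 13 8 9 1 5 6 4]
Position 9: card 9.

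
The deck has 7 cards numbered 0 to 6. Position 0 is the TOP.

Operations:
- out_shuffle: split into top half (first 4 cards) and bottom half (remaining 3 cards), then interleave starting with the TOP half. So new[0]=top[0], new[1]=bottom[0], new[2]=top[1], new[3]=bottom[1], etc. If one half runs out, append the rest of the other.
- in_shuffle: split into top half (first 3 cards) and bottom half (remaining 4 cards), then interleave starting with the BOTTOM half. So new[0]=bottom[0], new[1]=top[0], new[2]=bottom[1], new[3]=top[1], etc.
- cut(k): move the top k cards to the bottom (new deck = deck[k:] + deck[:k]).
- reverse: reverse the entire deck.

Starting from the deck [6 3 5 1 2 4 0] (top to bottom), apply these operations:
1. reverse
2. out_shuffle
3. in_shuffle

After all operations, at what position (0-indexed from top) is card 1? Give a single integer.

Answer: 6

Derivation:
After op 1 (reverse): [0 4 2 1 5 3 6]
After op 2 (out_shuffle): [0 5 4 3 2 6 1]
After op 3 (in_shuffle): [3 0 2 5 6 4 1]
Card 1 is at position 6.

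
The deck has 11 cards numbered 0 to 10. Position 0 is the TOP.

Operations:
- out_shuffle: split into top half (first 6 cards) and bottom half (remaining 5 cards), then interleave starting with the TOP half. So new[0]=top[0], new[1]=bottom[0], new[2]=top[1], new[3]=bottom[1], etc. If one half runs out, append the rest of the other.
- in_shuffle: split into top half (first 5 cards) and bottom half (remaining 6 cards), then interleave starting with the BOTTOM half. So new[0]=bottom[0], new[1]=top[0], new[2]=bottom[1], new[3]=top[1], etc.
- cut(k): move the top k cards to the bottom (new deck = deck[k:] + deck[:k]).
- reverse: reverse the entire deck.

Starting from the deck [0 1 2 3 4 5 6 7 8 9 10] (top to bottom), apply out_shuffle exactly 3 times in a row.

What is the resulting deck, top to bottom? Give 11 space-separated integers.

After op 1 (out_shuffle): [0 6 1 7 2 8 3 9 4 10 5]
After op 2 (out_shuffle): [0 3 6 9 1 4 7 10 2 5 8]
After op 3 (out_shuffle): [0 7 3 10 6 2 9 5 1 8 4]

Answer: 0 7 3 10 6 2 9 5 1 8 4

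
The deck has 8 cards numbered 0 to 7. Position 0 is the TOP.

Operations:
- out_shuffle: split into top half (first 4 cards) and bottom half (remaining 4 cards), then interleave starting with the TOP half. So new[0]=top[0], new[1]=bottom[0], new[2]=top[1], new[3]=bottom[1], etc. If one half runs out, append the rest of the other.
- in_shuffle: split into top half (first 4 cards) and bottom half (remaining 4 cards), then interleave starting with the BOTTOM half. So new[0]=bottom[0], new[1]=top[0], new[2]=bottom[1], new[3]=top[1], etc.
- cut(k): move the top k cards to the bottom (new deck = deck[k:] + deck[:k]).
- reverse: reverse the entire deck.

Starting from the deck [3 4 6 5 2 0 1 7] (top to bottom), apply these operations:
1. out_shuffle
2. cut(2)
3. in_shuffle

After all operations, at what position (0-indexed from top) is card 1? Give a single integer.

Answer: 7

Derivation:
After op 1 (out_shuffle): [3 2 4 0 6 1 5 7]
After op 2 (cut(2)): [4 0 6 1 5 7 3 2]
After op 3 (in_shuffle): [5 4 7 0 3 6 2 1]
Card 1 is at position 7.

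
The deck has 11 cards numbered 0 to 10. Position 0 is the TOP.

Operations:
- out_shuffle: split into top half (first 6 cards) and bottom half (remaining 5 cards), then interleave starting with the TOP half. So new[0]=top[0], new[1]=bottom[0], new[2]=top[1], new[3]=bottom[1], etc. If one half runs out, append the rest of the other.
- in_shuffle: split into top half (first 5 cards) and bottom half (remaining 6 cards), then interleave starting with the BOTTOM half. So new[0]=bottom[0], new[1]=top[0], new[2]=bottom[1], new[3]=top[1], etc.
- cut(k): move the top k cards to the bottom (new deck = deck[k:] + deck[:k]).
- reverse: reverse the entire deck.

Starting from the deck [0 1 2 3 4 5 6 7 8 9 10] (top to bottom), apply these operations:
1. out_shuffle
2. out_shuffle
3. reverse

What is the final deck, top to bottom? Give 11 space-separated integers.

Answer: 8 5 2 10 7 4 1 9 6 3 0

Derivation:
After op 1 (out_shuffle): [0 6 1 7 2 8 3 9 4 10 5]
After op 2 (out_shuffle): [0 3 6 9 1 4 7 10 2 5 8]
After op 3 (reverse): [8 5 2 10 7 4 1 9 6 3 0]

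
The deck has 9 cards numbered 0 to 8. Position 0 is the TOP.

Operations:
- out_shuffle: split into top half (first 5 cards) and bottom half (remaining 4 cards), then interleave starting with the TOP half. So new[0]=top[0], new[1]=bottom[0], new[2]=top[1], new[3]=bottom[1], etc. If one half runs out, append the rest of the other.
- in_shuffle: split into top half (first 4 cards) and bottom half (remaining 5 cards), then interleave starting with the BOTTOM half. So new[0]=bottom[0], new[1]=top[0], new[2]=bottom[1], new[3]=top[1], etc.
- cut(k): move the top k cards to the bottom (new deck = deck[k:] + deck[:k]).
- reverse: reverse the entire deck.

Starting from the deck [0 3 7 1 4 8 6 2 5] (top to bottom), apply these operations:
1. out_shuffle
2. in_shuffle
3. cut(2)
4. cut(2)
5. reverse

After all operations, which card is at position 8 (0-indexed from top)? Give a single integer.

After op 1 (out_shuffle): [0 8 3 6 7 2 1 5 4]
After op 2 (in_shuffle): [7 0 2 8 1 3 5 6 4]
After op 3 (cut(2)): [2 8 1 3 5 6 4 7 0]
After op 4 (cut(2)): [1 3 5 6 4 7 0 2 8]
After op 5 (reverse): [8 2 0 7 4 6 5 3 1]
Position 8: card 1.

Answer: 1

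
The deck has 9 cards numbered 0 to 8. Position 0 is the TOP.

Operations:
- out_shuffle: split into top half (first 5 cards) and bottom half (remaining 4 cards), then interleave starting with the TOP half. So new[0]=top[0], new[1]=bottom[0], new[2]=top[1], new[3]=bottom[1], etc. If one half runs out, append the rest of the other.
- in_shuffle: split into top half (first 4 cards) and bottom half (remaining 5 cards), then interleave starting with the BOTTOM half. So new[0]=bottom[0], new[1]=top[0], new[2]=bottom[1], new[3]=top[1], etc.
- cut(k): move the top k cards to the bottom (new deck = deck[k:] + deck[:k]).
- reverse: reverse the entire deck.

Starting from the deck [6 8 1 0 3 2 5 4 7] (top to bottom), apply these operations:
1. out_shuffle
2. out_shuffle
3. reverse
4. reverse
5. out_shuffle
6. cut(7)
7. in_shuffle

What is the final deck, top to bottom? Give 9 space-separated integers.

Answer: 4 1 5 8 2 6 3 7 0

Derivation:
After op 1 (out_shuffle): [6 2 8 5 1 4 0 7 3]
After op 2 (out_shuffle): [6 4 2 0 8 7 5 3 1]
After op 3 (reverse): [1 3 5 7 8 0 2 4 6]
After op 4 (reverse): [6 4 2 0 8 7 5 3 1]
After op 5 (out_shuffle): [6 7 4 5 2 3 0 1 8]
After op 6 (cut(7)): [1 8 6 7 4 5 2 3 0]
After op 7 (in_shuffle): [4 1 5 8 2 6 3 7 0]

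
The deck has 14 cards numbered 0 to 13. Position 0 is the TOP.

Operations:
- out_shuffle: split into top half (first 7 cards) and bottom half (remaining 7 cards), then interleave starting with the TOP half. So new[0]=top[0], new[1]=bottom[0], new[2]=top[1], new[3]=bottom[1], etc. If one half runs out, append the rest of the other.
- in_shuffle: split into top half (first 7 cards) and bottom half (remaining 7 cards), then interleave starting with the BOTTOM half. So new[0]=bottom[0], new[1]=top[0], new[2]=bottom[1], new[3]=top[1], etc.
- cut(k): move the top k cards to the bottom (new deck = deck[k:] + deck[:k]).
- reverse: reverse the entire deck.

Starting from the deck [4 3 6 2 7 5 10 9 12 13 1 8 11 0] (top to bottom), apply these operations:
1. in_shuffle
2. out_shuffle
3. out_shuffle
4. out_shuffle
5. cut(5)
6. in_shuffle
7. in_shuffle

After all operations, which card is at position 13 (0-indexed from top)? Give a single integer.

After op 1 (in_shuffle): [9 4 12 3 13 6 1 2 8 7 11 5 0 10]
After op 2 (out_shuffle): [9 2 4 8 12 7 3 11 13 5 6 0 1 10]
After op 3 (out_shuffle): [9 11 2 13 4 5 8 6 12 0 7 1 3 10]
After op 4 (out_shuffle): [9 6 11 12 2 0 13 7 4 1 5 3 8 10]
After op 5 (cut(5)): [0 13 7 4 1 5 3 8 10 9 6 11 12 2]
After op 6 (in_shuffle): [8 0 10 13 9 7 6 4 11 1 12 5 2 3]
After op 7 (in_shuffle): [4 8 11 0 1 10 12 13 5 9 2 7 3 6]
Position 13: card 6.

Answer: 6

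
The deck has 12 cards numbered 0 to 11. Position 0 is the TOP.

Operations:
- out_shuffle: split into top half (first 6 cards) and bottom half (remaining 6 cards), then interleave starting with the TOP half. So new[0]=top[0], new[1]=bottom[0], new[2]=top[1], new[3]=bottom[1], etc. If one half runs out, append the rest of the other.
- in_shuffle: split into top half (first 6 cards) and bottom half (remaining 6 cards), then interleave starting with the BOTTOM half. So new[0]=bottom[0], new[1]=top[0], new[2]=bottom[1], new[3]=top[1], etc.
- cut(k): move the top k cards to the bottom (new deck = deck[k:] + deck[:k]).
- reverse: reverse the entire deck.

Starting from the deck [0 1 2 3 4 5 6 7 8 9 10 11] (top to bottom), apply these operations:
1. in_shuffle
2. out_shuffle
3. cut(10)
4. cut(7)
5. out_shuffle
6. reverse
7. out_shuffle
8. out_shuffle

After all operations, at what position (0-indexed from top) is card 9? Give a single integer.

After op 1 (in_shuffle): [6 0 7 1 8 2 9 3 10 4 11 5]
After op 2 (out_shuffle): [6 9 0 3 7 10 1 4 8 11 2 5]
After op 3 (cut(10)): [2 5 6 9 0 3 7 10 1 4 8 11]
After op 4 (cut(7)): [10 1 4 8 11 2 5 6 9 0 3 7]
After op 5 (out_shuffle): [10 5 1 6 4 9 8 0 11 3 2 7]
After op 6 (reverse): [7 2 3 11 0 8 9 4 6 1 5 10]
After op 7 (out_shuffle): [7 9 2 4 3 6 11 1 0 5 8 10]
After op 8 (out_shuffle): [7 11 9 1 2 0 4 5 3 8 6 10]
Card 9 is at position 2.

Answer: 2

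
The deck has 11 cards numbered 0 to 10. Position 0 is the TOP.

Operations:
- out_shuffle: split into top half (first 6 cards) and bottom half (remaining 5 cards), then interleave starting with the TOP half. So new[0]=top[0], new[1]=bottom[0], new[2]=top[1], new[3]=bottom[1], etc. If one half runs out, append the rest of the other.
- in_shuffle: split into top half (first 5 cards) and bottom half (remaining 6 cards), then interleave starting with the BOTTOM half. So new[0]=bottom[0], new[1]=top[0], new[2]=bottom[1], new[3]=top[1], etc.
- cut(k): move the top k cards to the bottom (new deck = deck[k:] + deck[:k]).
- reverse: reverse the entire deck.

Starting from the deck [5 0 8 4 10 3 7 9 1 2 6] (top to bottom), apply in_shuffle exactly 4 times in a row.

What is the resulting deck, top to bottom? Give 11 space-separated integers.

Answer: 1 7 10 8 5 2 9 3 4 0 6

Derivation:
After op 1 (in_shuffle): [3 5 7 0 9 8 1 4 2 10 6]
After op 2 (in_shuffle): [8 3 1 5 4 7 2 0 10 9 6]
After op 3 (in_shuffle): [7 8 2 3 0 1 10 5 9 4 6]
After op 4 (in_shuffle): [1 7 10 8 5 2 9 3 4 0 6]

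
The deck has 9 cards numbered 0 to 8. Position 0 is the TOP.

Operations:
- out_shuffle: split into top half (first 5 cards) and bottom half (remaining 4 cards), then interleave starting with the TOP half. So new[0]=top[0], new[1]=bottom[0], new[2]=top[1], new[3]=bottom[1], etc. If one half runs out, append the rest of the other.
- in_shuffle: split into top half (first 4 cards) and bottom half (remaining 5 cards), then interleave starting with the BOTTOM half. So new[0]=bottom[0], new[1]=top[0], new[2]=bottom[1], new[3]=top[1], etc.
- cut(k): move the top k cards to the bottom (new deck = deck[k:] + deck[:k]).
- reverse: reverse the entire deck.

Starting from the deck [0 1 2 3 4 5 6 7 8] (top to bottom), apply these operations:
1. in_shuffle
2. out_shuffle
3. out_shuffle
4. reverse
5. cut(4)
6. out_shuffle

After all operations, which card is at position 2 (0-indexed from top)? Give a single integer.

After op 1 (in_shuffle): [4 0 5 1 6 2 7 3 8]
After op 2 (out_shuffle): [4 2 0 7 5 3 1 8 6]
After op 3 (out_shuffle): [4 3 2 1 0 8 7 6 5]
After op 4 (reverse): [5 6 7 8 0 1 2 3 4]
After op 5 (cut(4)): [0 1 2 3 4 5 6 7 8]
After op 6 (out_shuffle): [0 5 1 6 2 7 3 8 4]
Position 2: card 1.

Answer: 1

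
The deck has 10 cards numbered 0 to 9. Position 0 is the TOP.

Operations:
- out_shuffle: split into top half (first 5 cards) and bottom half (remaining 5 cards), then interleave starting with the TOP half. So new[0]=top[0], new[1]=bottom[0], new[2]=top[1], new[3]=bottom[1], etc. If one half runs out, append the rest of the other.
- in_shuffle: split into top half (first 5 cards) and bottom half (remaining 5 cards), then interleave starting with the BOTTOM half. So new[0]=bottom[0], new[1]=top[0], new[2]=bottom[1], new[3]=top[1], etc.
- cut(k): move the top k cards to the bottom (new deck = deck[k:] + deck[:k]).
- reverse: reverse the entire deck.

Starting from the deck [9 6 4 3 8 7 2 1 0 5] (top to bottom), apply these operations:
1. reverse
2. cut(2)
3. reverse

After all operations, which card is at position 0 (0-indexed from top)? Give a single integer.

After op 1 (reverse): [5 0 1 2 7 8 3 4 6 9]
After op 2 (cut(2)): [1 2 7 8 3 4 6 9 5 0]
After op 3 (reverse): [0 5 9 6 4 3 8 7 2 1]
Position 0: card 0.

Answer: 0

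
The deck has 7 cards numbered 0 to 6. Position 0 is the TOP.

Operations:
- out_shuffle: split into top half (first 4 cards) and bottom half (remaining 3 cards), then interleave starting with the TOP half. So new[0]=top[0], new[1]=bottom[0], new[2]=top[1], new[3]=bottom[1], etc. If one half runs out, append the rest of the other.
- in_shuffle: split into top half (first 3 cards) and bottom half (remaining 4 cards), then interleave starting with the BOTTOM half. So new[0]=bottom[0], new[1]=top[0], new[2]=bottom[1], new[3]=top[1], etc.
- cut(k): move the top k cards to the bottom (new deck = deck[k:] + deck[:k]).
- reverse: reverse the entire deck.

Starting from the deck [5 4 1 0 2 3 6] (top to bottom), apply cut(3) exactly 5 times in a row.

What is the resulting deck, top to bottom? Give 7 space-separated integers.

After op 1 (cut(3)): [0 2 3 6 5 4 1]
After op 2 (cut(3)): [6 5 4 1 0 2 3]
After op 3 (cut(3)): [1 0 2 3 6 5 4]
After op 4 (cut(3)): [3 6 5 4 1 0 2]
After op 5 (cut(3)): [4 1 0 2 3 6 5]

Answer: 4 1 0 2 3 6 5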